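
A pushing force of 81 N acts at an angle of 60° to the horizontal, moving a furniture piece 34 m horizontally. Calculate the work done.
W = F·d·cosθ = (81)(34)cos(60°) = 1377 J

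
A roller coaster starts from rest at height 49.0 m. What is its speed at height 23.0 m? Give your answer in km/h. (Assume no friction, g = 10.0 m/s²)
mgh₁ = mgh₂ + ½mv² ⇒ v = √(2g(h₁−h₂)) = √(2·10.0·26.0) = 22.8035 m/s = 82.09 km/h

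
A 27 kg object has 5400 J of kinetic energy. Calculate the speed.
v = √(2·KE/m) = √(2·5400/27) = 20.0 m/s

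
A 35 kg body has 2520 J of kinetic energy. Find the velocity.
v = √(2·KE/m) = √(2·2520/35) = 12.0 m/s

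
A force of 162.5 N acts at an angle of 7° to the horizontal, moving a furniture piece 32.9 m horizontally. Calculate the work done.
W = F·d·cosθ = (162.5)(32.9)cos(7°) = 5306 J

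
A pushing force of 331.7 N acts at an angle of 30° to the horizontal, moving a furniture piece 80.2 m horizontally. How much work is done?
W = F·d·cosθ = (331.7)(80.2)cos(30°) = 23040 J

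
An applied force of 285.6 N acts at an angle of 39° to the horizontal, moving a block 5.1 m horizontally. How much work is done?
W = F·d·cosθ = (285.6)(5.1)cos(39°) = 1132 J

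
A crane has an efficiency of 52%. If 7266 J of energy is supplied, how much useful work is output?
W_out = η·W_in = 0.52·7266 = 3778.32 J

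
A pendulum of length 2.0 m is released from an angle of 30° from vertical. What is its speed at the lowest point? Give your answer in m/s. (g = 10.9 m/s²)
h = L(1 − cosθ) = 2.0(1 − cos30°) = 0.267949 m
v = √(2gh) = √(2·10.9·0.267949) = 2.417 m/s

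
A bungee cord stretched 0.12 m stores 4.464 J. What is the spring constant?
k = 2·PE/x² = 2·4.464/(0.12)² = 620.0 N/m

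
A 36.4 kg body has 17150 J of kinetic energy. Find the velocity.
v = √(2·KE/m) = √(2·17150/36.4) = 30.7 m/s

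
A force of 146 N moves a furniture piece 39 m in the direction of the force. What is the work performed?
W = F·d = (146)(39) = 5694 J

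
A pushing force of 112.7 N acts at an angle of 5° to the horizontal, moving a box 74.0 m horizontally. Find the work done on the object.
W = F·d·cosθ = (112.7)(74.0)cos(5°) = 8308 J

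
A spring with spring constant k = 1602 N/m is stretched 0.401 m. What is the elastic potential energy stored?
PE = ½kx² = ½(1602)(0.401)² = 128.8 J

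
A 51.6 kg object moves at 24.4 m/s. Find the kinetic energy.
KE = ½mv² = ½(51.6)(24.4)² = 15360 J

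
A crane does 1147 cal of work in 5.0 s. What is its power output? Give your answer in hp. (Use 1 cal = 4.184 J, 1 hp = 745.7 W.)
Convert to SI: W = 4799.05 J, t = 5.0 s
P = W/t = 4799.05/5.0 = 959.81 W = 1.287 hp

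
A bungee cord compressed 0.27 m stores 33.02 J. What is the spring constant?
k = 2·PE/x² = 2·33.02/(0.27)² = 905.9 N/m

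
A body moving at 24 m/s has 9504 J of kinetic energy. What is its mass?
m = 2·KE/v² = 2·9504/(24)² = 33.0 kg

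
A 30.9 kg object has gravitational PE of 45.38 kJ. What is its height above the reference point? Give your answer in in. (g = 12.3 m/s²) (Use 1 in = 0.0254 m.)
Convert to SI: m = 30.9 kg, PE = 45380.0 J
h = PE/(mg) = 45380.0/(30.9·12.3) = 119.399 m = 4701 in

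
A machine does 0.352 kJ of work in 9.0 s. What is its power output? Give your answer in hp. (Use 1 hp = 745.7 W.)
Convert to SI: W = 352.0 J, t = 9.0 s
P = W/t = 352.0/9.0 = 39.1111 W = 0.05245 hp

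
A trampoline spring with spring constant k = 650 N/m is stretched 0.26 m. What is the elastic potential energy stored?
PE = ½kx² = ½(650)(0.26)² = 21.97 J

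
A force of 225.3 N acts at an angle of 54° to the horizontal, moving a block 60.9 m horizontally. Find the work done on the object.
W = F·d·cosθ = (225.3)(60.9)cos(54°) = 8065 J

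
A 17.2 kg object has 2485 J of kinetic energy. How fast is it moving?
v = √(2·KE/m) = √(2·2485/17.2) = 17.0 m/s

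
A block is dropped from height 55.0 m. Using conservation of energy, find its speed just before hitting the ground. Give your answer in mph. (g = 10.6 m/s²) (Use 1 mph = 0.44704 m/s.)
mgh = ½mv² ⇒ v = √(2gh) = √(2·10.6·55.0) = 34.1467 m/s = 76.38 mph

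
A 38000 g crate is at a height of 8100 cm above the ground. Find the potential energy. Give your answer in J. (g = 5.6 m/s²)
Convert to SI: m = 38.0 kg, h = 81.0 m
PE = mgh = (38.0)(5.6)(81.0) = 17240 J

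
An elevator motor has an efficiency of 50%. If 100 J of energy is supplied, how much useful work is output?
W_out = η·W_in = 0.5·100 = 50.0 J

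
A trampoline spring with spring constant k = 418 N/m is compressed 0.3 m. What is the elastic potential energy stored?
PE = ½kx² = ½(418)(0.3)² = 18.81 J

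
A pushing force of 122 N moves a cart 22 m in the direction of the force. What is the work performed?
W = F·d = (122)(22) = 2684 J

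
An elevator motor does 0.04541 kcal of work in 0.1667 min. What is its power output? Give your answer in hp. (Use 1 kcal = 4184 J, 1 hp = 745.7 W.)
Convert to SI: W = 189.995 J, t = 10.002 s
P = W/t = 189.995/10.002 = 18.9957 W = 0.02547 hp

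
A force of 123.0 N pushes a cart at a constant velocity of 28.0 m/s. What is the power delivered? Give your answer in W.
P = Fv = (123.0)(28.0) = 3444 W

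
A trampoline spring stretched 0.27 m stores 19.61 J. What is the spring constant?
k = 2·PE/x² = 2·19.61/(0.27)² = 538.0 N/m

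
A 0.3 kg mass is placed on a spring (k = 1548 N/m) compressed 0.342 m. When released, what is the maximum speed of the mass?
½kx² = ½mv² ⇒ v = x√(k/m) = (0.342)√(1548/0.3) = 24.57 m/s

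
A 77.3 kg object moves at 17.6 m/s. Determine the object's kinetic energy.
KE = ½mv² = ½(77.3)(17.6)² = 11970 J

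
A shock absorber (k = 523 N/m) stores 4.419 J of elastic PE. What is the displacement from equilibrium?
x = √(2·PE/k) = √(2·4.419/523) = 0.13 m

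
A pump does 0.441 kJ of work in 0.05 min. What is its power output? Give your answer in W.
Convert to SI: W = 441.0 J, t = 3.0 s
P = W/t = 441.0/3.0 = 147.0 W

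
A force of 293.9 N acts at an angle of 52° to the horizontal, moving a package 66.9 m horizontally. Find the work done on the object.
W = F·d·cosθ = (293.9)(66.9)cos(52°) = 12110 J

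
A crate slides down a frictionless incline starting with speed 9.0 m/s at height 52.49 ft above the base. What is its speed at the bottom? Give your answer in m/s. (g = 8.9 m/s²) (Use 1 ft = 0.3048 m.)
Convert to SI: v₀ = 9.0 m/s, h = 15.999 m
½mv₀² + mgh = ½mv² ⇒ v = √(v₀² + 2gh) = √(9.0² + 2·8.9·15.999) = 19.13 m/s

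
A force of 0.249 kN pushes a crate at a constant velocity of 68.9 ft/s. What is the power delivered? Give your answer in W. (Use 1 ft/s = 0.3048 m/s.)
Convert to SI: F = 249.0 N, v = 21.0007 m/s
P = Fv = (249.0)(21.0007) = 5229 W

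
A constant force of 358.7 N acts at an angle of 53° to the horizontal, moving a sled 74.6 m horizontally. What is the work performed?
W = F·d·cosθ = (358.7)(74.6)cos(53°) = 16100 J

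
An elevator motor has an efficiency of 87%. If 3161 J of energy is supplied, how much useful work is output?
W_out = η·W_in = 0.87·3161 = 2750.07 J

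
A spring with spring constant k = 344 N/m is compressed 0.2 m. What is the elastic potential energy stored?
PE = ½kx² = ½(344)(0.2)² = 6.88 J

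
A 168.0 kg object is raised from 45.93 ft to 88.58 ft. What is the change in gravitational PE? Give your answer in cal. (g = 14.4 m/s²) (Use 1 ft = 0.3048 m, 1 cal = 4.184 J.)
Convert to SI: m = 168.0 kg, Δh = 12.9997 m
ΔPE = mgΔh = (168.0)(14.4)(12.9997) = 31448.9 J = 7516 cal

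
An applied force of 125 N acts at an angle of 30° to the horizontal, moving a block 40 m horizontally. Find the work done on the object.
W = F·d·cosθ = (125)(40)cos(30°) = 4330 J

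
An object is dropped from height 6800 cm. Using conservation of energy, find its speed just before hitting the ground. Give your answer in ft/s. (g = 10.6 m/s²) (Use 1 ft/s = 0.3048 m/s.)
Convert to SI: h = 68.0 m
mgh = ½mv² ⇒ v = √(2gh) = √(2·10.6·68.0) = 37.9684 m/s = 124.6 ft/s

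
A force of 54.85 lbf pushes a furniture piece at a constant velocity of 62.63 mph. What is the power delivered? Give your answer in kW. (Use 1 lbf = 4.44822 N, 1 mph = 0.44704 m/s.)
Convert to SI: F = 243.985 N, v = 27.9981 m/s
P = Fv = (243.985)(27.9981) = 6831.12 W = 6.831 kW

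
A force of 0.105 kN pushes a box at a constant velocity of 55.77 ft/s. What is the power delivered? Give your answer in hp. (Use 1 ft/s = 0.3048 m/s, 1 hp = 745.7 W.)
Convert to SI: F = 105.0 N, v = 16.9987 m/s
P = Fv = (105.0)(16.9987) = 1784.86 W = 2.394 hp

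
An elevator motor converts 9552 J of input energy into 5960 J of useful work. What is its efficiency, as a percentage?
η = W_out/W_in = 5960/9552 = 62.4%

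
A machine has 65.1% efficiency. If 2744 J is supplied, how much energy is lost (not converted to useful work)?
W_lost = W_in(1 − η) = 2744·(1 − 0.651) = 957.7 J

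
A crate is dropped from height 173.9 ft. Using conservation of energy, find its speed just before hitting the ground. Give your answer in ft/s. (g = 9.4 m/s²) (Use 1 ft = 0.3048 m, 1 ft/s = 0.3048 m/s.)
Convert to SI: h = 53.0047 m
mgh = ½mv² ⇒ v = √(2gh) = √(2·9.4·53.0047) = 31.5672 m/s = 103.6 ft/s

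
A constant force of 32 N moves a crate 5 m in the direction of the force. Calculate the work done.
W = F·d = (32)(5) = 160.0 J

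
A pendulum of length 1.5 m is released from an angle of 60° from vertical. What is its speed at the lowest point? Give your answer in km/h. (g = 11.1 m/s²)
h = L(1 − cosθ) = 1.5(1 − cos60°) = 0.75 m
v = √(2gh) = √(2·11.1·0.75) = 4.08044 m/s = 14.69 km/h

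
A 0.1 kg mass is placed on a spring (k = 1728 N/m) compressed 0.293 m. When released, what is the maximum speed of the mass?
½kx² = ½mv² ⇒ v = x√(k/m) = (0.293)√(1728/0.1) = 38.52 m/s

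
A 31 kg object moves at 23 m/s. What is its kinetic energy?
KE = ½mv² = ½(31)(23)² = 8199.5 J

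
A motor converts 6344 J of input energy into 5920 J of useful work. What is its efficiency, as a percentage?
η = W_out/W_in = 5920/6344 = 93.32%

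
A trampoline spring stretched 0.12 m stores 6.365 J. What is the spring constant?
k = 2·PE/x² = 2·6.365/(0.12)² = 884.0 N/m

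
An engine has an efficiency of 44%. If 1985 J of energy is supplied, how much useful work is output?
W_out = η·W_in = 0.44·1985 = 873.4 J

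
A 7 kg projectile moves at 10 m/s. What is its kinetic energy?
KE = ½mv² = ½(7)(10)² = 350.0 J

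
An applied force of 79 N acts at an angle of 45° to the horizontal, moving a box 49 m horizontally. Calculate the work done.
W = F·d·cosθ = (79)(49)cos(45°) = 2737 J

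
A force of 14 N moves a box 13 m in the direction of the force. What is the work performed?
W = F·d = (14)(13) = 182.0 J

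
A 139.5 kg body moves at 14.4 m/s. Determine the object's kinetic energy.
KE = ½mv² = ½(139.5)(14.4)² = 14460 J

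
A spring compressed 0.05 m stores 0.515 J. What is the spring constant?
k = 2·PE/x² = 2·0.515/(0.05)² = 412.0 N/m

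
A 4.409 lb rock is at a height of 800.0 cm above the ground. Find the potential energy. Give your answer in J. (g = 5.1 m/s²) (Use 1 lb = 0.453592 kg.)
Convert to SI: m = 1.99989 kg, h = 8.0 m
PE = mgh = (1.99989)(5.1)(8.0) = 81.6 J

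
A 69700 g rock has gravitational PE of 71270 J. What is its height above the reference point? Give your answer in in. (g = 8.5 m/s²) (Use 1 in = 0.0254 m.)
Convert to SI: m = 69.7 kg, PE = 71270.0 J
h = PE/(mg) = 71270.0/(69.7·8.5) = 120.297 m = 4736 in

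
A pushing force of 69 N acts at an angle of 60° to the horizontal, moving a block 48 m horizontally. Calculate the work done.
W = F·d·cosθ = (69)(48)cos(60°) = 1656 J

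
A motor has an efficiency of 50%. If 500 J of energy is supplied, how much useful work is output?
W_out = η·W_in = 0.5·500 = 250.0 J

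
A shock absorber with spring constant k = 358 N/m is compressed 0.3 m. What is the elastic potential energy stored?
PE = ½kx² = ½(358)(0.3)² = 16.11 J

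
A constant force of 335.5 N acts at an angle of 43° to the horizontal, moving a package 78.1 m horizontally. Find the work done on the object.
W = F·d·cosθ = (335.5)(78.1)cos(43°) = 19160 J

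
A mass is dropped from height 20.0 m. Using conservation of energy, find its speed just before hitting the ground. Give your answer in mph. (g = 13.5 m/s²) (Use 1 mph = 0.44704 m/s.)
mgh = ½mv² ⇒ v = √(2gh) = √(2·13.5·20.0) = 23.2379 m/s = 51.98 mph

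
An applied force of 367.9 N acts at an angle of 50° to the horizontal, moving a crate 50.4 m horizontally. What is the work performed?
W = F·d·cosθ = (367.9)(50.4)cos(50°) = 11920 J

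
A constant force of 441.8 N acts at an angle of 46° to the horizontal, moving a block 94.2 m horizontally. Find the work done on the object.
W = F·d·cosθ = (441.8)(94.2)cos(46°) = 28910 J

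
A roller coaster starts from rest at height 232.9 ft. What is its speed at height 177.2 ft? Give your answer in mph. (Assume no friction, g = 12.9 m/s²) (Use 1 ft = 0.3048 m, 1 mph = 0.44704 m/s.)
Convert to SI: h₁−h₂ = 16.9774 m
mgh₁ = mgh₂ + ½mv² ⇒ v = √(2g(h₁−h₂)) = √(2·12.9·16.9774) = 20.9288 m/s = 46.82 mph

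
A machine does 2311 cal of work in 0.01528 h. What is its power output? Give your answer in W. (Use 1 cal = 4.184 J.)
Convert to SI: W = 9669.22 J, t = 55.008 s
P = W/t = 9669.22/55.008 = 175.8 W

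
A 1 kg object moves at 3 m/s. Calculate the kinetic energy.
KE = ½mv² = ½(1)(3)² = 4.5 J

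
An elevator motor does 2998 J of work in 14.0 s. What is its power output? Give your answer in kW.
P = W/t = 2998.0/14.0 = 214.143 W = 0.2141 kW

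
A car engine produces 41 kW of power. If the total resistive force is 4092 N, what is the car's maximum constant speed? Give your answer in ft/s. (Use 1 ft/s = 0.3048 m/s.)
P = Fv ⇒ v = P/F = 41000 W/4092.0 N = 10.0196 m/s = 32.87 ft/s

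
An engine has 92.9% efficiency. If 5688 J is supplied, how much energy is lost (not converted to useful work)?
W_lost = W_in(1 − η) = 5688·(1 − 0.929) = 403.8 J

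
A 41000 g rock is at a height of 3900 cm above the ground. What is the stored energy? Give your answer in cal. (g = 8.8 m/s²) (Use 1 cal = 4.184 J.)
Convert to SI: m = 41.0 kg, h = 39.0 m
PE = mgh = (41.0)(8.8)(39.0) = 14071.2 J = 3363 cal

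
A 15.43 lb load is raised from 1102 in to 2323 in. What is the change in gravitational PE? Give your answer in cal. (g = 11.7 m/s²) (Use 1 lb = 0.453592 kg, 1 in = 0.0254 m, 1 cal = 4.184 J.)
Convert to SI: m = 6.99892 kg, Δh = 31.0134 m
ΔPE = mgΔh = (6.99892)(11.7)(31.0134) = 2539.61 J = 607.0 cal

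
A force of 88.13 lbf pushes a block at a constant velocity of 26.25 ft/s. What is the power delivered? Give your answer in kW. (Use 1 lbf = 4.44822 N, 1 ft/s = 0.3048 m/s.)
Convert to SI: F = 392.022 N, v = 8.001 m/s
P = Fv = (392.022)(8.001) = 3136.57 W = 3.137 kW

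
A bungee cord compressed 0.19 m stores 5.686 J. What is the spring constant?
k = 2·PE/x² = 2·5.686/(0.19)² = 315.0 N/m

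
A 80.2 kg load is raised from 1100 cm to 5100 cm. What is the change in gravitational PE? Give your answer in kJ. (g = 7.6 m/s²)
Convert to SI: m = 80.2 kg, Δh = 40.0 m
ΔPE = mgΔh = (80.2)(7.6)(40.0) = 24380.8 J = 24.38 kJ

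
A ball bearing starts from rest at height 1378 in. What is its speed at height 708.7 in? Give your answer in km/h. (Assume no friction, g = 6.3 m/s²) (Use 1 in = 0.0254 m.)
Convert to SI: h₁−h₂ = 17.0002 m
mgh₁ = mgh₂ + ½mv² ⇒ v = √(2g(h₁−h₂)) = √(2·6.3·17.0002) = 14.6357 m/s = 52.69 km/h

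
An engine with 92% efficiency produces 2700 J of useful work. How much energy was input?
W_in = W_out/η = 2700/0.92 = 2935 J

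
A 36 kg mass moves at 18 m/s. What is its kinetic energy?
KE = ½mv² = ½(36)(18)² = 5832.0 J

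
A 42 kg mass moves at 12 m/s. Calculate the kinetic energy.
KE = ½mv² = ½(42)(12)² = 3024.0 J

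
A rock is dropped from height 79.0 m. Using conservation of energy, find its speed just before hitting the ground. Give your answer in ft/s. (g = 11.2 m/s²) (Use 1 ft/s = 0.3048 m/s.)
mgh = ½mv² ⇒ v = √(2gh) = √(2·11.2·79.0) = 42.0666 m/s = 138.0 ft/s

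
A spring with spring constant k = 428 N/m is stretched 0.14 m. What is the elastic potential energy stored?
PE = ½kx² = ½(428)(0.14)² = 4.194 J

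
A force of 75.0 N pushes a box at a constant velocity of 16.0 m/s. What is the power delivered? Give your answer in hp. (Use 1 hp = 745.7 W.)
P = Fv = (75.0)(16.0) = 1200.0 W = 1.609 hp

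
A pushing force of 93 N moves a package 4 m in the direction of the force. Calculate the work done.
W = F·d = (93)(4) = 372.0 J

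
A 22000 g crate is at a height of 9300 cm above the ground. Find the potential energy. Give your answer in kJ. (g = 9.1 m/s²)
Convert to SI: m = 22.0 kg, h = 93.0 m
PE = mgh = (22.0)(9.1)(93.0) = 18618.6 J = 18.62 kJ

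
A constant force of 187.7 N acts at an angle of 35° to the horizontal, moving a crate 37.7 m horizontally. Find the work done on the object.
W = F·d·cosθ = (187.7)(37.7)cos(35°) = 5797 J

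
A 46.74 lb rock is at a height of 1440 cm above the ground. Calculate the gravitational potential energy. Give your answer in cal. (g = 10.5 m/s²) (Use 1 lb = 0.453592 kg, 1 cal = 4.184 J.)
Convert to SI: m = 21.2009 kg, h = 14.4 m
PE = mgh = (21.2009)(10.5)(14.4) = 3205.575 J = 766.2 cal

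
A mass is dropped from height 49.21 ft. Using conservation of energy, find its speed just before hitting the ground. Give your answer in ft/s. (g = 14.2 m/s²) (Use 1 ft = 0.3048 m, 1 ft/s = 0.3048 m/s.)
Convert to SI: h = 14.9992 m
mgh = ½mv² ⇒ v = √(2gh) = √(2·14.2·14.9992) = 20.6392 m/s = 67.71 ft/s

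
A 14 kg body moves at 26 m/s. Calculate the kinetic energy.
KE = ½mv² = ½(14)(26)² = 4732.0 J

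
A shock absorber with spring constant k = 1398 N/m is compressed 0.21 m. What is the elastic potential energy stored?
PE = ½kx² = ½(1398)(0.21)² = 30.83 J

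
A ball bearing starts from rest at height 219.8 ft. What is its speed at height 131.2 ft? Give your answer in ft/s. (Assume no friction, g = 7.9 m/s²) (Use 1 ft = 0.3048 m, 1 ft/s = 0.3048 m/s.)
Convert to SI: h₁−h₂ = 27.0053 m
mgh₁ = mgh₂ + ½mv² ⇒ v = √(2g(h₁−h₂)) = √(2·7.9·27.0053) = 20.6563 m/s = 67.77 ft/s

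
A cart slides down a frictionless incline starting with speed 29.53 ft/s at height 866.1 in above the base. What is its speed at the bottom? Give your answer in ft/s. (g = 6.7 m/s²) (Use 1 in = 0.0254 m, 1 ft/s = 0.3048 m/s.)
Convert to SI: v₀ = 9.00074 m/s, h = 21.9989 m
½mv₀² + mgh = ½mv² ⇒ v = √(v₀² + 2gh) = √(9.00074² + 2·6.7·21.9989) = 19.3855 m/s = 63.6 ft/s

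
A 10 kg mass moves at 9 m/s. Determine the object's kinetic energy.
KE = ½mv² = ½(10)(9)² = 405.0 J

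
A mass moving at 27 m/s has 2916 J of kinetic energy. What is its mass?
m = 2·KE/v² = 2·2916/(27)² = 8.0 kg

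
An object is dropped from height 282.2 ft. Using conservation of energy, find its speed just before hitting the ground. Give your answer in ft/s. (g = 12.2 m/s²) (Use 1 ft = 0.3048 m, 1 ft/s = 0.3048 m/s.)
Convert to SI: h = 86.0146 m
mgh = ½mv² ⇒ v = √(2gh) = √(2·12.2·86.0146) = 45.8122 m/s = 150.3 ft/s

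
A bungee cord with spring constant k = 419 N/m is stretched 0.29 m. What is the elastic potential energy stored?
PE = ½kx² = ½(419)(0.29)² = 17.62 J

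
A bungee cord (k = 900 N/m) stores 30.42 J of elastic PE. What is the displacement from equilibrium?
x = √(2·PE/k) = √(2·30.42/900) = 0.26 m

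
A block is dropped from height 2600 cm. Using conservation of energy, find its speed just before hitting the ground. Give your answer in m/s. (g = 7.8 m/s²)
Convert to SI: h = 26.0 m
mgh = ½mv² ⇒ v = √(2gh) = √(2·7.8·26.0) = 20.14 m/s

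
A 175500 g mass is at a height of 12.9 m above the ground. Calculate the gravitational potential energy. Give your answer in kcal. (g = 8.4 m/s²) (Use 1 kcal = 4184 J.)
Convert to SI: m = 175.5 kg, h = 12.9 m
PE = mgh = (175.5)(8.4)(12.9) = 19017.2 J = 4.545 kcal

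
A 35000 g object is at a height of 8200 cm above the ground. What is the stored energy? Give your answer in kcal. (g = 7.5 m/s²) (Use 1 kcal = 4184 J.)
Convert to SI: m = 35.0 kg, h = 82.0 m
PE = mgh = (35.0)(7.5)(82.0) = 21525.0 J = 5.145 kcal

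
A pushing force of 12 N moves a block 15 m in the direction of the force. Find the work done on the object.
W = F·d = (12)(15) = 180.0 J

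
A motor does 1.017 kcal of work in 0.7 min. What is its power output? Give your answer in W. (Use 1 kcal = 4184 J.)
Convert to SI: W = 4255.13 J, t = 42.0 s
P = W/t = 4255.13/42.0 = 101.3 W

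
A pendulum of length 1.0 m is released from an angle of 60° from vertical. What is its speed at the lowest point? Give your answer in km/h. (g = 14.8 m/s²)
h = L(1 − cosθ) = 1.0(1 − cos60°) = 0.5 m
v = √(2gh) = √(2·14.8·0.5) = 3.84708 m/s = 13.85 km/h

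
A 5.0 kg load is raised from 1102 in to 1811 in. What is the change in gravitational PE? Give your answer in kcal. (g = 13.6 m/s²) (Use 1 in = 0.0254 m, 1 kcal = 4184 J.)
Convert to SI: m = 5.0 kg, Δh = 18.0086 m
ΔPE = mgΔh = (5.0)(13.6)(18.0086) = 1224.58 J = 0.2927 kcal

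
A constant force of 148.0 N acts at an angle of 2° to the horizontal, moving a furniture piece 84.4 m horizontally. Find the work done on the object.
W = F·d·cosθ = (148.0)(84.4)cos(2°) = 12480 J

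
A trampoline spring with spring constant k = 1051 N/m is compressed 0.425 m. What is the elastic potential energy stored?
PE = ½kx² = ½(1051)(0.425)² = 94.92 J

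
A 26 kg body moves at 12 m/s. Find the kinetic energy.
KE = ½mv² = ½(26)(12)² = 1872.0 J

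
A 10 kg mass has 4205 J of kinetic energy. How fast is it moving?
v = √(2·KE/m) = √(2·4205/10) = 29.0 m/s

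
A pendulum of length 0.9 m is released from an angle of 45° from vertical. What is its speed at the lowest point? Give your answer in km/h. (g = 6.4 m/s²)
h = L(1 − cosθ) = 0.9(1 − cos45°) = 0.263604 m
v = √(2gh) = √(2·6.4·0.263604) = 1.83688 m/s = 6.613 km/h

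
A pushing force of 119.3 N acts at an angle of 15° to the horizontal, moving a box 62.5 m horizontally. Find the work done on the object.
W = F·d·cosθ = (119.3)(62.5)cos(15°) = 7202 J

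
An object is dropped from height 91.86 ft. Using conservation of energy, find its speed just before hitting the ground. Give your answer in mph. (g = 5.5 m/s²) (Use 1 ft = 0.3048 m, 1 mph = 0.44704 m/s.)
Convert to SI: h = 27.9989 m
mgh = ½mv² ⇒ v = √(2gh) = √(2·5.5·27.9989) = 17.5496 m/s = 39.26 mph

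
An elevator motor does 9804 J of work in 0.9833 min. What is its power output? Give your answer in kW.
Convert to SI: W = 9804.0 J, t = 58.998 s
P = W/t = 9804.0/58.998 = 166.175 W = 0.1662 kW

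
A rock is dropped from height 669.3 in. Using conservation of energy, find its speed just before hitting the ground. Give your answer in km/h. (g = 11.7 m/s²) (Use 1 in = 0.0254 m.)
Convert to SI: h = 17.0002 m
mgh = ½mv² ⇒ v = √(2gh) = √(2·11.7·17.0002) = 19.9451 m/s = 71.8 km/h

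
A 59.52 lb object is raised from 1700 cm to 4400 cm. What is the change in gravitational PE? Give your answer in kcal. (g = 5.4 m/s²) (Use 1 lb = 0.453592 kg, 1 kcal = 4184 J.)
Convert to SI: m = 26.9978 kg, Δh = 27.0 m
ΔPE = mgΔh = (26.9978)(5.4)(27.0) = 3936.28 J = 0.9408 kcal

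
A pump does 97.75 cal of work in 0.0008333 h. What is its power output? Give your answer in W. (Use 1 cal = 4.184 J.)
Convert to SI: W = 408.986 J, t = 2.99988 s
P = W/t = 408.986/2.99988 = 136.3 W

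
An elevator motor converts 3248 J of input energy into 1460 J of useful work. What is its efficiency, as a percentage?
η = W_out/W_in = 1460/3248 = 44.95%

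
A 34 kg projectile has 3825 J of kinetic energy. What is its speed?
v = √(2·KE/m) = √(2·3825/34) = 15.0 m/s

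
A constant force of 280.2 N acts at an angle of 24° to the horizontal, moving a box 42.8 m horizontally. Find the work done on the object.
W = F·d·cosθ = (280.2)(42.8)cos(24°) = 10960 J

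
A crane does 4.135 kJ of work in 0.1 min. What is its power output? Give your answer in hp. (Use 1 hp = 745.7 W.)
Convert to SI: W = 4135.0 J, t = 6.0 s
P = W/t = 4135.0/6.0 = 689.167 W = 0.9242 hp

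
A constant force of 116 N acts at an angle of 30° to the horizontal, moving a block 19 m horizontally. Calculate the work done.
W = F·d·cosθ = (116)(19)cos(30°) = 1909 J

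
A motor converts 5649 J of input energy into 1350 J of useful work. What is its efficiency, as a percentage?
η = W_out/W_in = 1350/5649 = 23.9%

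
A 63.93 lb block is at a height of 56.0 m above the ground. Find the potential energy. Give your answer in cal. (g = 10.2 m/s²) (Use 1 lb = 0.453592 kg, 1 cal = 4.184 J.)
Convert to SI: m = 28.9981 kg, h = 56.0 m
PE = mgh = (28.9981)(10.2)(56.0) = 16563.7 J = 3959 cal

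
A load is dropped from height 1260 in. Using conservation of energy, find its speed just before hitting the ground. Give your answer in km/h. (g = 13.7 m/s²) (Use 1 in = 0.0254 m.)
Convert to SI: h = 32.004 m
mgh = ½mv² ⇒ v = √(2gh) = √(2·13.7·32.004) = 29.6127 m/s = 106.6 km/h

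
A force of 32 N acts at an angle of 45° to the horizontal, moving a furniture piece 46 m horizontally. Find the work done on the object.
W = F·d·cosθ = (32)(46)cos(45°) = 1041 J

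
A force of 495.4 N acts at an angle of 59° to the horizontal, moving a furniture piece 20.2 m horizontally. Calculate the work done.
W = F·d·cosθ = (495.4)(20.2)cos(59°) = 5154 J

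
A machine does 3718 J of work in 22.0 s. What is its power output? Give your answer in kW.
P = W/t = 3718.0/22.0 = 169.0 W = 0.169 kW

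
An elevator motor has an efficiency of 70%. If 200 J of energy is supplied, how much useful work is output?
W_out = η·W_in = 0.7·200 = 140.0 J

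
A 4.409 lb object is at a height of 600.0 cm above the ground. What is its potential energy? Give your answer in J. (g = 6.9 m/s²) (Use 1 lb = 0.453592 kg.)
Convert to SI: m = 1.99989 kg, h = 6.0 m
PE = mgh = (1.99989)(6.9)(6.0) = 82.8 J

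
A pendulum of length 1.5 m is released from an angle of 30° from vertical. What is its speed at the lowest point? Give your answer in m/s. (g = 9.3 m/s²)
h = L(1 − cosθ) = 1.5(1 − cos30°) = 0.200962 m
v = √(2gh) = √(2·9.3·0.200962) = 1.933 m/s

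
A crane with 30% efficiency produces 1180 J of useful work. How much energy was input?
W_in = W_out/η = 1180/0.3 = 3933 J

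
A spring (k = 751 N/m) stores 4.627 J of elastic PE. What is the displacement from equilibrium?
x = √(2·PE/k) = √(2·4.627/751) = 0.111 m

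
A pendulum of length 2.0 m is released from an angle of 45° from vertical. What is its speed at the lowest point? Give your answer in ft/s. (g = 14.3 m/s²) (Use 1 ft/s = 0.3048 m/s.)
h = L(1 − cosθ) = 2.0(1 − cos45°) = 0.585786 m
v = √(2gh) = √(2·14.3·0.585786) = 4.0931 m/s = 13.43 ft/s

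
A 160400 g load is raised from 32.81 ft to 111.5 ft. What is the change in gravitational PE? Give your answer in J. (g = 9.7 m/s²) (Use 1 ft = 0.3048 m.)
Convert to SI: m = 160.4 kg, Δh = 23.9847 m
ΔPE = mgΔh = (160.4)(9.7)(23.9847) = 37320 J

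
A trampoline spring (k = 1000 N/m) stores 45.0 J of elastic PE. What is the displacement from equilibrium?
x = √(2·PE/k) = √(2·45.0/1000) = 0.3 m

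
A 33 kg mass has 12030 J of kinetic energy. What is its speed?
v = √(2·KE/m) = √(2·12030/33) = 27.0 m/s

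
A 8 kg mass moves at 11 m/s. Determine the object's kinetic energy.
KE = ½mv² = ½(8)(11)² = 484.0 J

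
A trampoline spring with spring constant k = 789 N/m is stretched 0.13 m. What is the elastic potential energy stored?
PE = ½kx² = ½(789)(0.13)² = 6.667 J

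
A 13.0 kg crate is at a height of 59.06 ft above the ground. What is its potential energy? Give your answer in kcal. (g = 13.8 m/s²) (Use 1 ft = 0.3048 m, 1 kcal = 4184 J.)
Convert to SI: m = 13.0 kg, h = 18.0015 m
PE = mgh = (13.0)(13.8)(18.0015) = 3229.47 J = 0.7719 kcal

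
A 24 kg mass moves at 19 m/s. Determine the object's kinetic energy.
KE = ½mv² = ½(24)(19)² = 4332.0 J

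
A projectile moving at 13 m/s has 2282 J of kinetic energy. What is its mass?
m = 2·KE/v² = 2·2282/(13)² = 27.01 kg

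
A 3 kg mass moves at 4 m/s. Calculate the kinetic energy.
KE = ½mv² = ½(3)(4)² = 24.0 J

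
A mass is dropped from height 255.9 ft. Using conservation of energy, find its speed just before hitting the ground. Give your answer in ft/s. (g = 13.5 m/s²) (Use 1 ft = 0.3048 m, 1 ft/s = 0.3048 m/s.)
Convert to SI: h = 77.9983 m
mgh = ½mv² ⇒ v = √(2gh) = √(2·13.5·77.9983) = 45.8907 m/s = 150.6 ft/s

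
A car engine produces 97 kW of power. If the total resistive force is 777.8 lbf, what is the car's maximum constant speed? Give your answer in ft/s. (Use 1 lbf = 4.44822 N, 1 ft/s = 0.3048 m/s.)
Convert to SI: F = 3459.83 N
P = Fv ⇒ v = P/F = 97000 W/3459.83 N = 28.0361 m/s = 91.98 ft/s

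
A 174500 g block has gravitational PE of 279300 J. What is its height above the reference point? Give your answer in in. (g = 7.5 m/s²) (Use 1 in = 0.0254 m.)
Convert to SI: m = 174.5 kg, PE = 279300 J
h = PE/(mg) = 279300/(174.5·7.5) = 213.41 m = 8402 in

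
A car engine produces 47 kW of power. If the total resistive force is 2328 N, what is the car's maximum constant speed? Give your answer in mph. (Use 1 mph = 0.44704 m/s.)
P = Fv ⇒ v = P/F = 47000 W/2328.0 N = 20.189 m/s = 45.16 mph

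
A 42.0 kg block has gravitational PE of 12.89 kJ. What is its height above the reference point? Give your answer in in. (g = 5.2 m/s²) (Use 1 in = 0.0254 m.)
Convert to SI: m = 42.0 kg, PE = 12890.0 J
h = PE/(mg) = 12890.0/(42.0·5.2) = 59.0201 m = 2324 in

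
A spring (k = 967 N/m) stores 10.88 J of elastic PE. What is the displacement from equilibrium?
x = √(2·PE/k) = √(2·10.88/967) = 0.15 m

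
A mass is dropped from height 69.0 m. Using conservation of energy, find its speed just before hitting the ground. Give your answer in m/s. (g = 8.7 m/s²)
mgh = ½mv² ⇒ v = √(2gh) = √(2·8.7·69.0) = 34.65 m/s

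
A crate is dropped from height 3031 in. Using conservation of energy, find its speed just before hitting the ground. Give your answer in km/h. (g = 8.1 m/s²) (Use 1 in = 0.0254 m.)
Convert to SI: h = 76.9874 m
mgh = ½mv² ⇒ v = √(2gh) = √(2·8.1·76.9874) = 35.3157 m/s = 127.1 km/h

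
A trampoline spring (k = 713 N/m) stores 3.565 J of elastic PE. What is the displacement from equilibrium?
x = √(2·PE/k) = √(2·3.565/713) = 0.1 m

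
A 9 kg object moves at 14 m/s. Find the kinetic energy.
KE = ½mv² = ½(9)(14)² = 882.0 J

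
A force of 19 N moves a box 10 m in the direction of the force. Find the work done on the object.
W = F·d = (19)(10) = 190.0 J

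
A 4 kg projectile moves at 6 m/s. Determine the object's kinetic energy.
KE = ½mv² = ½(4)(6)² = 72.0 J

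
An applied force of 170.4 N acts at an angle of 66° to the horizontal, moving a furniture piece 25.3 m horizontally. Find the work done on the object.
W = F·d·cosθ = (170.4)(25.3)cos(66°) = 1753 J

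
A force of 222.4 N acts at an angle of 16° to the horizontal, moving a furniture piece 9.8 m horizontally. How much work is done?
W = F·d·cosθ = (222.4)(9.8)cos(16°) = 2095 J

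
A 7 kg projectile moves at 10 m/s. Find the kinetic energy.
KE = ½mv² = ½(7)(10)² = 350.0 J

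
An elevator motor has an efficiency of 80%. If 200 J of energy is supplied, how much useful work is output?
W_out = η·W_in = 0.8·200 = 160.0 J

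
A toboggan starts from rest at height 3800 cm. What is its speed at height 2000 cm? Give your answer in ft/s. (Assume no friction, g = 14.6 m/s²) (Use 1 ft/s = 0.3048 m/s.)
Convert to SI: h₁−h₂ = 18.0 m
mgh₁ = mgh₂ + ½mv² ⇒ v = √(2g(h₁−h₂)) = √(2·14.6·18.0) = 22.926 m/s = 75.22 ft/s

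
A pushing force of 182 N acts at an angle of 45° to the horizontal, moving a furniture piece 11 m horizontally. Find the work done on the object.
W = F·d·cosθ = (182)(11)cos(45°) = 1416 J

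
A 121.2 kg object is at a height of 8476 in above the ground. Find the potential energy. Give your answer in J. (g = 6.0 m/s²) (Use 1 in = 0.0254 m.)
Convert to SI: m = 121.2 kg, h = 215.29 m
PE = mgh = (121.2)(6.0)(215.29) = 156600 J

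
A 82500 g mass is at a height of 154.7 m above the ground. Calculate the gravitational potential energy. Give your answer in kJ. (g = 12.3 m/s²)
Convert to SI: m = 82.5 kg, h = 154.7 m
PE = mgh = (82.5)(12.3)(154.7) = 156982 J = 157.0 kJ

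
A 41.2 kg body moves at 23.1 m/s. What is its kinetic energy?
KE = ½mv² = ½(41.2)(23.1)² = 10990 J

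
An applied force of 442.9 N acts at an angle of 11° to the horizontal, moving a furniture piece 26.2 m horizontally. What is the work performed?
W = F·d·cosθ = (442.9)(26.2)cos(11°) = 11390 J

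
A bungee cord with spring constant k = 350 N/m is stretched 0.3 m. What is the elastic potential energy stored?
PE = ½kx² = ½(350)(0.3)² = 15.75 J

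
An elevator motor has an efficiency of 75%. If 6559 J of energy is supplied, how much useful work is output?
W_out = η·W_in = 0.75·6559 = 4919.25 J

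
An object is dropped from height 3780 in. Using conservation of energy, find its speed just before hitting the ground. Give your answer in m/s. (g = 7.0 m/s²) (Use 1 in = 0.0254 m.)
Convert to SI: h = 96.012 m
mgh = ½mv² ⇒ v = √(2gh) = √(2·7.0·96.012) = 36.66 m/s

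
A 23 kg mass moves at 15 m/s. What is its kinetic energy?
KE = ½mv² = ½(23)(15)² = 2587.5 J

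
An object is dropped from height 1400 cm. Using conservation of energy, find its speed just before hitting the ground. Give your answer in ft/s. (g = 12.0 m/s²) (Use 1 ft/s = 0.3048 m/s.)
Convert to SI: h = 14.0 m
mgh = ½mv² ⇒ v = √(2gh) = √(2·12.0·14.0) = 18.3303 m/s = 60.14 ft/s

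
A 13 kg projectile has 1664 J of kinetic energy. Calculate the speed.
v = √(2·KE/m) = √(2·1664/13) = 16.0 m/s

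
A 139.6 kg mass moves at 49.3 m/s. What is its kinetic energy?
KE = ½mv² = ½(139.6)(49.3)² = 169600 J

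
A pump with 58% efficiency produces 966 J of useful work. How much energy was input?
W_in = W_out/η = 966/0.58 = 1666 J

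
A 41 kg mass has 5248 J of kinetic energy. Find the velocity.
v = √(2·KE/m) = √(2·5248/41) = 16.0 m/s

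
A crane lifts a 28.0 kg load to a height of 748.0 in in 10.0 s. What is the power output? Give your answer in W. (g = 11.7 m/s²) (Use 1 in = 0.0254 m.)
Convert to SI: m = 28.0 kg, h = 18.9992 m, t = 10.0 s
P = mgh/t = (28.0)(11.7)(18.9992)/10.0 = 622.4 W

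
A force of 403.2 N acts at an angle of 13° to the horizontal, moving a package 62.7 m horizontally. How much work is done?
W = F·d·cosθ = (403.2)(62.7)cos(13°) = 24630 J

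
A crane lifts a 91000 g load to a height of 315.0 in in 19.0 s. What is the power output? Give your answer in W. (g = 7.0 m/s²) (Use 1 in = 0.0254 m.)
Convert to SI: m = 91.0 kg, h = 8.001 m, t = 19.0 s
P = mgh/t = (91.0)(7.0)(8.001)/19.0 = 268.2 W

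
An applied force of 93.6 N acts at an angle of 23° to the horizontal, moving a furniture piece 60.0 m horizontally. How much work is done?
W = F·d·cosθ = (93.6)(60.0)cos(23°) = 5170 J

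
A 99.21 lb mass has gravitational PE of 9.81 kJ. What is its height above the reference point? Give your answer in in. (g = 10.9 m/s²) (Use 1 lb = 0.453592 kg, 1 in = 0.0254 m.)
Convert to SI: m = 45.0009 kg, PE = 9810.0 J
h = PE/(mg) = 9810.0/(45.0009·10.9) = 19.9996 m = 787.4 in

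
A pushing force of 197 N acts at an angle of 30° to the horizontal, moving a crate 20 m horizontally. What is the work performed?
W = F·d·cosθ = (197)(20)cos(30°) = 3412 J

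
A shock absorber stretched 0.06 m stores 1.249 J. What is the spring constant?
k = 2·PE/x² = 2·1.249/(0.06)² = 693.9 N/m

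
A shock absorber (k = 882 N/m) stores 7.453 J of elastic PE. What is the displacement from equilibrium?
x = √(2·PE/k) = √(2·7.453/882) = 0.13 m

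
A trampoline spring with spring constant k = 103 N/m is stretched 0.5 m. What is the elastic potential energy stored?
PE = ½kx² = ½(103)(0.5)² = 12.88 J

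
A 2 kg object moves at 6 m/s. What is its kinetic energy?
KE = ½mv² = ½(2)(6)² = 36.0 J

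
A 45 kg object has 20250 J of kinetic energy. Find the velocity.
v = √(2·KE/m) = √(2·20250/45) = 30.0 m/s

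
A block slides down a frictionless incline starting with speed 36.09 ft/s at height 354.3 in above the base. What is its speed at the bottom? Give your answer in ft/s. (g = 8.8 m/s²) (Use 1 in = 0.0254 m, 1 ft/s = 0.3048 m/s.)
Convert to SI: v₀ = 11.0002 m/s, h = 8.99922 m
½mv₀² + mgh = ½mv² ⇒ v = √(v₀² + 2gh) = √(11.0002² + 2·8.8·8.99922) = 16.715 m/s = 54.84 ft/s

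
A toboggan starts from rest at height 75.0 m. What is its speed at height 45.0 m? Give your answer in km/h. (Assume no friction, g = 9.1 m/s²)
mgh₁ = mgh₂ + ½mv² ⇒ v = √(2g(h₁−h₂)) = √(2·9.1·30.0) = 23.3666 m/s = 84.12 km/h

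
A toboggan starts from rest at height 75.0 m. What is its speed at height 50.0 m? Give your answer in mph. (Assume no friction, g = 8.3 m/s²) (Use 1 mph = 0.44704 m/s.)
mgh₁ = mgh₂ + ½mv² ⇒ v = √(2g(h₁−h₂)) = √(2·8.3·25.0) = 20.3715 m/s = 45.57 mph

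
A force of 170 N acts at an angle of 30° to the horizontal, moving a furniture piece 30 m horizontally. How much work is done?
W = F·d·cosθ = (170)(30)cos(30°) = 4417 J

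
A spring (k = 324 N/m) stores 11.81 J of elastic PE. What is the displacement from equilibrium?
x = √(2·PE/k) = √(2·11.81/324) = 0.27 m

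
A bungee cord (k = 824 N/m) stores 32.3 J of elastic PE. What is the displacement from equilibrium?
x = √(2·PE/k) = √(2·32.3/824) = 0.28 m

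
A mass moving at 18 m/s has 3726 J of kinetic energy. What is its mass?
m = 2·KE/v² = 2·3726/(18)² = 23.0 kg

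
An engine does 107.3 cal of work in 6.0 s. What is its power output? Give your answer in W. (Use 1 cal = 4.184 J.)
Convert to SI: W = 448.943 J, t = 6.0 s
P = W/t = 448.943/6.0 = 74.82 W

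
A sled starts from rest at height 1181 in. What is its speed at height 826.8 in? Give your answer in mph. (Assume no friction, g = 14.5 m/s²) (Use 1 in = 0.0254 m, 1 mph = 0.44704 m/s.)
Convert to SI: h₁−h₂ = 8.99668 m
mgh₁ = mgh₂ + ½mv² ⇒ v = √(2g(h₁−h₂)) = √(2·14.5·8.99668) = 16.1525 m/s = 36.13 mph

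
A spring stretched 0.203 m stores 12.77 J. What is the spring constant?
k = 2·PE/x² = 2·12.77/(0.203)² = 619.8 N/m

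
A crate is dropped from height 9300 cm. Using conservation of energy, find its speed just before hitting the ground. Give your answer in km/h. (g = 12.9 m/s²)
Convert to SI: h = 93.0 m
mgh = ½mv² ⇒ v = √(2gh) = √(2·12.9·93.0) = 48.9837 m/s = 176.3 km/h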